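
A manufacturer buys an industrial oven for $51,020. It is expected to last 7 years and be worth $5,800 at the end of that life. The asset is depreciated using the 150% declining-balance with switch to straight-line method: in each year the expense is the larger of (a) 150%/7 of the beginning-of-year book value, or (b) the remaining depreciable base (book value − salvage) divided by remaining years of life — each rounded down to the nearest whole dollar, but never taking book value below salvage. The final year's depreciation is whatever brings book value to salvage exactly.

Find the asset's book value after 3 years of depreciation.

$24,749

Depreciable base = $51,020 − $5,800 = $45,220.
Year 1: DB = ⌊$51,020 × 150%/7⌋ = $10,932; SL = ⌊$45,220/7⌋ = $6,460 → take DB $10,932. Book value $40,088.
Year 2: DB = ⌊$40,088 × 150%/7⌋ = $8,590; SL = ⌊$34,288/6⌋ = $5,714 → take DB $8,590. Book value $31,498.
Year 3: DB = ⌊$31,498 × 150%/7⌋ = $6,749; SL = ⌊$25,698/5⌋ = $5,139 → take DB $6,749. Book value $24,749.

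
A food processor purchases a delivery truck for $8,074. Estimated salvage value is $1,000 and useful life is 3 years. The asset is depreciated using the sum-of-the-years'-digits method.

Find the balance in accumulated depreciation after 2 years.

Depreciable base = $8,074 − $1,000 = $7,074.
Sum of the years' digits = 3+2+1 = 6.
Year 1: $7,074 × 3/6 = $3,537. Book value $4,537.
Year 2: $7,074 × 2/6 = $2,358. Book value $2,179.
Accumulated through year 2 = $8,074 − $2,179 = $5,895.

$5,895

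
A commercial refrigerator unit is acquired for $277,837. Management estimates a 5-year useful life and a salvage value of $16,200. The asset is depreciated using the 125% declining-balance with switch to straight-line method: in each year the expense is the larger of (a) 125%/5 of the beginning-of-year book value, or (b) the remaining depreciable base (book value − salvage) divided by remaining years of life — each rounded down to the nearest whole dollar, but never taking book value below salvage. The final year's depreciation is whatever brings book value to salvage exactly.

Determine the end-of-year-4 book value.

$62,895

Depreciable base = $277,837 − $16,200 = $261,637.
Year 1: DB = ⌊$277,837 × 125%/5⌋ = $69,459; SL = ⌊$261,637/5⌋ = $52,327 → take DB $69,459. Book value $208,378.
Year 2: DB = ⌊$208,378 × 125%/5⌋ = $52,094; SL = ⌊$192,178/4⌋ = $48,044 → take DB $52,094. Book value $156,284.
Year 3: DB = ⌊$156,284 × 125%/5⌋ = $39,071; SL = ⌊$140,084/3⌋ = $46,694 → take SL $46,694. Book value $109,590.
Year 4: DB = ⌊$109,590 × 125%/5⌋ = $27,397; SL = ⌊$93,390/2⌋ = $46,695 → take SL $46,695. Book value $62,895.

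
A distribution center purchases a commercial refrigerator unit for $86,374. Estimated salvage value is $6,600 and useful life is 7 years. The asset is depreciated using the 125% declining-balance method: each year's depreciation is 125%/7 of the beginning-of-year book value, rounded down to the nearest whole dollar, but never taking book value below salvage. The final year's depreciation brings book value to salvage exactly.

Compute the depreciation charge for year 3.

Depreciable base = $86,374 − $6,600 = $79,774.
Year 1: ⌊$86,374 × 125%/7⌋ = $15,423. Book value $70,951.
Year 2: ⌊$70,951 × 125%/7⌋ = $12,669. Book value $58,282.
Year 3: ⌊$58,282 × 125%/7⌋ = $10,407. Book value $47,875.

$10,407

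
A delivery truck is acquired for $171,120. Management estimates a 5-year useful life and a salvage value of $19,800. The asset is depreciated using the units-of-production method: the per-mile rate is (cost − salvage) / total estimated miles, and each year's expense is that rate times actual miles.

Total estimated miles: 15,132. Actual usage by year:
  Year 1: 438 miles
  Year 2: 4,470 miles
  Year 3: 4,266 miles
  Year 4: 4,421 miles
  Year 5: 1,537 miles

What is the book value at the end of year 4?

$35,170

Depreciable base = $171,120 − $19,800 = $151,320.
Rate = $151,320 / 15,132 miles = $10 per mile.
Year 1: 438 × $10 = $4,380. Book value $166,740.
Year 2: 4,470 × $10 = $44,700. Book value $122,040.
Year 3: 4,266 × $10 = $42,660. Book value $79,380.
Year 4: 4,421 × $10 = $44,210. Book value $35,170.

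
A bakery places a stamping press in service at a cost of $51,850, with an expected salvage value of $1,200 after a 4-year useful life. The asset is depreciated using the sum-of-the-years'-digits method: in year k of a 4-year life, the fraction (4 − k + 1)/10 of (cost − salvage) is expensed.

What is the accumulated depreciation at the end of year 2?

Depreciable base = $51,850 − $1,200 = $50,650.
Sum of the years' digits = 4+3+2+1 = 10.
Year 1: $50,650 × 4/10 = $20,260. Book value $31,590.
Year 2: $50,650 × 3/10 = $15,195. Book value $16,395.
Accumulated through year 2 = $51,850 − $16,395 = $35,455.

$35,455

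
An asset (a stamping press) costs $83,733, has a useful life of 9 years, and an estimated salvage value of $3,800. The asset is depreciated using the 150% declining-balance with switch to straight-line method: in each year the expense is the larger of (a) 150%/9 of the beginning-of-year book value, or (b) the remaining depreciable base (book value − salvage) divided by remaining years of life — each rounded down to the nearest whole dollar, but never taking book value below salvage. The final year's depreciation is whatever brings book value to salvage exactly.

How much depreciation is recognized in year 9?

$7,317

Depreciable base = $83,733 − $3,800 = $79,933.
Year 1: DB = ⌊$83,733 × 150%/9⌋ = $13,955; SL = ⌊$79,933/9⌋ = $8,881 → take DB $13,955. Book value $69,778.
Year 2: DB = ⌊$69,778 × 150%/9⌋ = $11,629; SL = ⌊$65,978/8⌋ = $8,247 → take DB $11,629. Book value $58,149.
Year 3: DB = ⌊$58,149 × 150%/9⌋ = $9,691; SL = ⌊$54,349/7⌋ = $7,764 → take DB $9,691. Book value $48,458.
Year 4: DB = ⌊$48,458 × 150%/9⌋ = $8,076; SL = ⌊$44,658/6⌋ = $7,443 → take DB $8,076. Book value $40,382.
Year 5: DB = ⌊$40,382 × 150%/9⌋ = $6,730; SL = ⌊$36,582/5⌋ = $7,316 → take SL $7,316. Book value $33,066.
Year 6: DB = ⌊$33,066 × 150%/9⌋ = $5,511; SL = ⌊$29,266/4⌋ = $7,316 → take SL $7,316. Book value $25,750.
Year 7: DB = ⌊$25,750 × 150%/9⌋ = $4,291; SL = ⌊$21,950/3⌋ = $7,316 → take SL $7,316. Book value $18,434.
Year 8: DB = ⌊$18,434 × 150%/9⌋ = $3,072; SL = ⌊$14,634/2⌋ = $7,317 → take SL $7,317. Book value $11,117.
Year 9 (final): $11,117 − $3,800 = $7,317. Book value $3,800.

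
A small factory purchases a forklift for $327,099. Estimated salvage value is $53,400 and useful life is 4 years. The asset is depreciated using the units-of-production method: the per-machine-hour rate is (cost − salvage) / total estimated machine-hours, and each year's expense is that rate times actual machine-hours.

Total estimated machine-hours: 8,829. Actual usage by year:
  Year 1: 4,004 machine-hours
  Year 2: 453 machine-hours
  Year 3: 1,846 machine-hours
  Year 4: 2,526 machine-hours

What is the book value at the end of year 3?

$131,706

Depreciable base = $327,099 − $53,400 = $273,699.
Rate = $273,699 / 8,829 machine-hours = $31 per machine-hour.
Year 1: 4,004 × $31 = $124,124. Book value $202,975.
Year 2: 453 × $31 = $14,043. Book value $188,932.
Year 3: 1,846 × $31 = $57,226. Book value $131,706.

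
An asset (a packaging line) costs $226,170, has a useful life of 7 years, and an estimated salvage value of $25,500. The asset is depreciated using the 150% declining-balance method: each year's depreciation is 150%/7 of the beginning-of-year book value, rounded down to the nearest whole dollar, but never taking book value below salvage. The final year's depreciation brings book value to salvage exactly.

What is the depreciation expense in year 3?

Depreciable base = $226,170 − $25,500 = $200,670.
Year 1: ⌊$226,170 × 150%/7⌋ = $48,465. Book value $177,705.
Year 2: ⌊$177,705 × 150%/7⌋ = $38,079. Book value $139,626.
Year 3: ⌊$139,626 × 150%/7⌋ = $29,919. Book value $109,707.

$29,919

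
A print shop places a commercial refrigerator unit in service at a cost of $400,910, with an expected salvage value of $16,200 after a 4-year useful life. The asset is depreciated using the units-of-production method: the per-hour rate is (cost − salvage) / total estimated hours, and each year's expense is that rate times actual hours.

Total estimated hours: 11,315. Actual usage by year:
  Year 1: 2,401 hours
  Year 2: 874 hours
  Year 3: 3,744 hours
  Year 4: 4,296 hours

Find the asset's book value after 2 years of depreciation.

Depreciable base = $400,910 − $16,200 = $384,710.
Rate = $384,710 / 11,315 hours = $34 per hour.
Year 1: 2,401 × $34 = $81,634. Book value $319,276.
Year 2: 874 × $34 = $29,716. Book value $289,560.

$289,560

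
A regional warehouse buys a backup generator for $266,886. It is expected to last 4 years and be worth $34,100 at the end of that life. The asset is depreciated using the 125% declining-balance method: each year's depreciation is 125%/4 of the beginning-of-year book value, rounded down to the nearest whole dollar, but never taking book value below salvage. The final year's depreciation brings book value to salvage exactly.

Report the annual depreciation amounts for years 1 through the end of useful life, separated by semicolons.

Depreciable base = $266,886 − $34,100 = $232,786.
Year 1: ⌊$266,886 × 125%/4⌋ = $83,401. Book value $183,485.
Year 2: ⌊$183,485 × 125%/4⌋ = $57,339. Book value $126,146.
Year 3: ⌊$126,146 × 125%/4⌋ = $39,420. Book value $86,726.
Year 4 (final): $86,726 − $34,100 = $52,626. Book value $34,100.

$83,401; $57,339; $39,420; $52,626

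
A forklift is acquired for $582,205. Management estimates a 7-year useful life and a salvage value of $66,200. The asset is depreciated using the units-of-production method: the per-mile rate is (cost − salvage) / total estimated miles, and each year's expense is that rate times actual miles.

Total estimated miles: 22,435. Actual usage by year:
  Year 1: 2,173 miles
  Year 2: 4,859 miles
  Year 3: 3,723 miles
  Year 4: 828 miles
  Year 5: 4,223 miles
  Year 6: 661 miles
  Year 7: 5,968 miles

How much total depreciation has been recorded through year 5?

$363,538

Depreciable base = $582,205 − $66,200 = $516,005.
Rate = $516,005 / 22,435 miles = $23 per mile.
Year 1: 2,173 × $23 = $49,979. Book value $532,226.
Year 2: 4,859 × $23 = $111,757. Book value $420,469.
Year 3: 3,723 × $23 = $85,629. Book value $334,840.
Year 4: 828 × $23 = $19,044. Book value $315,796.
Year 5: 4,223 × $23 = $97,129. Book value $218,667.
Accumulated through year 5 = $582,205 − $218,667 = $363,538.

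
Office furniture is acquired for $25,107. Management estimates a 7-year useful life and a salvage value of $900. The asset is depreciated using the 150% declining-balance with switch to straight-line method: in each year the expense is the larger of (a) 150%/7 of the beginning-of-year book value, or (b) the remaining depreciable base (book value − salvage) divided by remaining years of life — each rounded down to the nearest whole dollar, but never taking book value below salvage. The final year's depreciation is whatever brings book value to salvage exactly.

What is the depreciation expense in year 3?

Depreciable base = $25,107 − $900 = $24,207.
Year 1: DB = ⌊$25,107 × 150%/7⌋ = $5,380; SL = ⌊$24,207/7⌋ = $3,458 → take DB $5,380. Book value $19,727.
Year 2: DB = ⌊$19,727 × 150%/7⌋ = $4,227; SL = ⌊$18,827/6⌋ = $3,137 → take DB $4,227. Book value $15,500.
Year 3: DB = ⌊$15,500 × 150%/7⌋ = $3,321; SL = ⌊$14,600/5⌋ = $2,920 → take DB $3,321. Book value $12,179.

$3,321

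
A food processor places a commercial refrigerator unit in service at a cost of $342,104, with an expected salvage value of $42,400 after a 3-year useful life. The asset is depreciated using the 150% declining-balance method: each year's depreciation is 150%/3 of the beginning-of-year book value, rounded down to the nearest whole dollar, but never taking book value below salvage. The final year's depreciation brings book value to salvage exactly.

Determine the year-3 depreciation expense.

Depreciable base = $342,104 − $42,400 = $299,704.
Year 1: ⌊$342,104 × 150%/3⌋ = $171,052. Book value $171,052.
Year 2: ⌊$171,052 × 150%/3⌋ = $85,526. Book value $85,526.
Year 3 (final): $85,526 − $42,400 = $43,126. Book value $42,400.

$43,126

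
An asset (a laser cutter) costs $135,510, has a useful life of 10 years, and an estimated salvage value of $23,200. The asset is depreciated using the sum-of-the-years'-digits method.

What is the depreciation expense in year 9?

$4,084

Depreciable base = $135,510 − $23,200 = $112,310.
Sum of the years' digits = 10+9+8+7+6+5+4+3+2+1 = 55.
Year 1: $112,310 × 10/55 = $20,420. Book value $115,090.
Year 2: $112,310 × 9/55 = $18,378. Book value $96,712.
Year 3: $112,310 × 8/55 = $16,336. Book value $80,376.
Year 4: $112,310 × 7/55 = $14,294. Book value $66,082.
Year 5: $112,310 × 6/55 = $12,252. Book value $53,830.
Year 6: $112,310 × 5/55 = $10,210. Book value $43,620.
Year 7: $112,310 × 4/55 = $8,168. Book value $35,452.
Year 8: $112,310 × 3/55 = $6,126. Book value $29,326.
Year 9: $112,310 × 2/55 = $4,084. Book value $25,242.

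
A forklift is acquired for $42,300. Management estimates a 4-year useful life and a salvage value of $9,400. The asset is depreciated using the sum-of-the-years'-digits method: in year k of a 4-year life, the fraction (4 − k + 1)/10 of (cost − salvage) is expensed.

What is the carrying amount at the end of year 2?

$19,270

Depreciable base = $42,300 − $9,400 = $32,900.
Sum of the years' digits = 4+3+2+1 = 10.
Year 1: $32,900 × 4/10 = $13,160. Book value $29,140.
Year 2: $32,900 × 3/10 = $9,870. Book value $19,270.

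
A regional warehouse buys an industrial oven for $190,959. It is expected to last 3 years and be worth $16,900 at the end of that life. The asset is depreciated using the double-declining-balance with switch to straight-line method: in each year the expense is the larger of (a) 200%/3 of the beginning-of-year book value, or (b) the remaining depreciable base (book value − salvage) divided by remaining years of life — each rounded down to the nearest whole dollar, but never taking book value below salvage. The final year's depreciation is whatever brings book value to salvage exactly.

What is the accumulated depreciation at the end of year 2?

Depreciable base = $190,959 − $16,900 = $174,059.
Year 1: DB = ⌊$190,959 × 200%/3⌋ = $127,306; SL = ⌊$174,059/3⌋ = $58,019 → take DB $127,306. Book value $63,653.
Year 2: DB = ⌊$63,653 × 200%/3⌋ = $42,435; SL = ⌊$46,753/2⌋ = $23,376 → take DB $42,435. Book value $21,218.
Accumulated through year 2 = $190,959 − $21,218 = $169,741.

$169,741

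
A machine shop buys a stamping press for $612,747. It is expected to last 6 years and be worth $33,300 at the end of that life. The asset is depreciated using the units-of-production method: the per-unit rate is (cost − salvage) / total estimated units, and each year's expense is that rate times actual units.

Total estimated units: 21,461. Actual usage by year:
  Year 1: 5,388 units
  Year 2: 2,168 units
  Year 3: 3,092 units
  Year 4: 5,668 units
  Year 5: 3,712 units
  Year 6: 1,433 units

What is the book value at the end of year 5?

Depreciable base = $612,747 − $33,300 = $579,447.
Rate = $579,447 / 21,461 units = $27 per unit.
Year 1: 5,388 × $27 = $145,476. Book value $467,271.
Year 2: 2,168 × $27 = $58,536. Book value $408,735.
Year 3: 3,092 × $27 = $83,484. Book value $325,251.
Year 4: 5,668 × $27 = $153,036. Book value $172,215.
Year 5: 3,712 × $27 = $100,224. Book value $71,991.

$71,991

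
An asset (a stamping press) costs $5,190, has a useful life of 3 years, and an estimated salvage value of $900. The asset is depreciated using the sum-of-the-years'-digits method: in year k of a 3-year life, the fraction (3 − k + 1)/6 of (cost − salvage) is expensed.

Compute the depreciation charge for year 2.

$1,430

Depreciable base = $5,190 − $900 = $4,290.
Sum of the years' digits = 3+2+1 = 6.
Year 1: $4,290 × 3/6 = $2,145. Book value $3,045.
Year 2: $4,290 × 2/6 = $1,430. Book value $1,615.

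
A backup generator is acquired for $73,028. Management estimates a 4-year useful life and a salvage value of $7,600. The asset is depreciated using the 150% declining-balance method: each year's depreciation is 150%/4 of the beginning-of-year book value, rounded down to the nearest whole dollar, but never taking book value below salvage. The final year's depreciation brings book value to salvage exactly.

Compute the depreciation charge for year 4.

$10,230

Depreciable base = $73,028 − $7,600 = $65,428.
Year 1: ⌊$73,028 × 150%/4⌋ = $27,385. Book value $45,643.
Year 2: ⌊$45,643 × 150%/4⌋ = $17,116. Book value $28,527.
Year 3: ⌊$28,527 × 150%/4⌋ = $10,697. Book value $17,830.
Year 4 (final): $17,830 − $7,600 = $10,230. Book value $7,600.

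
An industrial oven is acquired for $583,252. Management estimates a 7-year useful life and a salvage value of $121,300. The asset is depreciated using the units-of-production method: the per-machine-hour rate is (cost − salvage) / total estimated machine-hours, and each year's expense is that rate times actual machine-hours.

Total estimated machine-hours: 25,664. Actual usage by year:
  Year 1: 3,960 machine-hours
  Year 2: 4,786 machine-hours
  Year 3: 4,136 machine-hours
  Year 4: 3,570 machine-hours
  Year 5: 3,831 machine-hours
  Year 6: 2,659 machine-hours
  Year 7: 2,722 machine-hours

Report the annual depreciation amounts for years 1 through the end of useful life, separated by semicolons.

$71,280; $86,148; $74,448; $64,260; $68,958; $47,862; $48,996

Depreciable base = $583,252 − $121,300 = $461,952.
Rate = $461,952 / 25,664 machine-hours = $18 per machine-hour.
Year 1: 3,960 × $18 = $71,280. Book value $511,972.
Year 2: 4,786 × $18 = $86,148. Book value $425,824.
Year 3: 4,136 × $18 = $74,448. Book value $351,376.
Year 4: 3,570 × $18 = $64,260. Book value $287,116.
Year 5: 3,831 × $18 = $68,958. Book value $218,158.
Year 6: 2,659 × $18 = $47,862. Book value $170,296.
Year 7: 2,722 × $18 = $48,996. Book value $121,300.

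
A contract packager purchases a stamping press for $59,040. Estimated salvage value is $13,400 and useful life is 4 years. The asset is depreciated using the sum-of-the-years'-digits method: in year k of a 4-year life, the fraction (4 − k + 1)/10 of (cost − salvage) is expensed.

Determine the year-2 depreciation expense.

$13,692

Depreciable base = $59,040 − $13,400 = $45,640.
Sum of the years' digits = 4+3+2+1 = 10.
Year 1: $45,640 × 4/10 = $18,256. Book value $40,784.
Year 2: $45,640 × 3/10 = $13,692. Book value $27,092.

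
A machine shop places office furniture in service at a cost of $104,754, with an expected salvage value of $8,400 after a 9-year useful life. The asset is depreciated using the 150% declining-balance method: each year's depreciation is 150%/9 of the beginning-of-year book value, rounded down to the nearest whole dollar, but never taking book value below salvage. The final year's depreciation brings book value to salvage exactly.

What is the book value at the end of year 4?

$50,519

Depreciable base = $104,754 − $8,400 = $96,354.
Year 1: ⌊$104,754 × 150%/9⌋ = $17,459. Book value $87,295.
Year 2: ⌊$87,295 × 150%/9⌋ = $14,549. Book value $72,746.
Year 3: ⌊$72,746 × 150%/9⌋ = $12,124. Book value $60,622.
Year 4: ⌊$60,622 × 150%/9⌋ = $10,103. Book value $50,519.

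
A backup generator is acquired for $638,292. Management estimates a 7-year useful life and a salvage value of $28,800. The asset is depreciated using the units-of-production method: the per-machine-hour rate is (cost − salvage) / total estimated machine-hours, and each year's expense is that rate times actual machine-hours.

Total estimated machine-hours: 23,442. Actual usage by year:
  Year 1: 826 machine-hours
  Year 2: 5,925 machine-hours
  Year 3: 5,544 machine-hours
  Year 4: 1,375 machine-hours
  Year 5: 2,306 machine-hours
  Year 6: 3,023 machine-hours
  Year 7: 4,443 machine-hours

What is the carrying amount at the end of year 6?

Depreciable base = $638,292 − $28,800 = $609,492.
Rate = $609,492 / 23,442 machine-hours = $26 per machine-hour.
Year 1: 826 × $26 = $21,476. Book value $616,816.
Year 2: 5,925 × $26 = $154,050. Book value $462,766.
Year 3: 5,544 × $26 = $144,144. Book value $318,622.
Year 4: 1,375 × $26 = $35,750. Book value $282,872.
Year 5: 2,306 × $26 = $59,956. Book value $222,916.
Year 6: 3,023 × $26 = $78,598. Book value $144,318.

$144,318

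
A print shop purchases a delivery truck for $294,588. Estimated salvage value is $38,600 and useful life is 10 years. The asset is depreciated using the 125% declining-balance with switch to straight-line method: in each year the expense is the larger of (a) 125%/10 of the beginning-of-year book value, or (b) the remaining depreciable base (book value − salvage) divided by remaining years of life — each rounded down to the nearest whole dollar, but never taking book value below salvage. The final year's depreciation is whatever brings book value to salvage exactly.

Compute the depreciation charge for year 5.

$22,347

Depreciable base = $294,588 − $38,600 = $255,988.
Year 1: DB = ⌊$294,588 × 125%/10⌋ = $36,823; SL = ⌊$255,988/10⌋ = $25,598 → take DB $36,823. Book value $257,765.
Year 2: DB = ⌊$257,765 × 125%/10⌋ = $32,220; SL = ⌊$219,165/9⌋ = $24,351 → take DB $32,220. Book value $225,545.
Year 3: DB = ⌊$225,545 × 125%/10⌋ = $28,193; SL = ⌊$186,945/8⌋ = $23,368 → take DB $28,193. Book value $197,352.
Year 4: DB = ⌊$197,352 × 125%/10⌋ = $24,669; SL = ⌊$158,752/7⌋ = $22,678 → take DB $24,669. Book value $172,683.
Year 5: DB = ⌊$172,683 × 125%/10⌋ = $21,585; SL = ⌊$134,083/6⌋ = $22,347 → take SL $22,347. Book value $150,336.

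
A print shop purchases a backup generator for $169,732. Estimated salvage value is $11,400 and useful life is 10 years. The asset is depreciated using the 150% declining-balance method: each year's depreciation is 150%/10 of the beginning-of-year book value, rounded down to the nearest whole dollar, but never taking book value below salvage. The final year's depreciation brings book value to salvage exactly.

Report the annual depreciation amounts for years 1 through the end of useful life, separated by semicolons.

$25,459; $21,640; $18,394; $15,635; $13,290; $11,297; $9,602; $8,162; $6,937; $27,916

Depreciable base = $169,732 − $11,400 = $158,332.
Year 1: ⌊$169,732 × 150%/10⌋ = $25,459. Book value $144,273.
Year 2: ⌊$144,273 × 150%/10⌋ = $21,640. Book value $122,633.
Year 3: ⌊$122,633 × 150%/10⌋ = $18,394. Book value $104,239.
Year 4: ⌊$104,239 × 150%/10⌋ = $15,635. Book value $88,604.
Year 5: ⌊$88,604 × 150%/10⌋ = $13,290. Book value $75,314.
Year 6: ⌊$75,314 × 150%/10⌋ = $11,297. Book value $64,017.
Year 7: ⌊$64,017 × 150%/10⌋ = $9,602. Book value $54,415.
Year 8: ⌊$54,415 × 150%/10⌋ = $8,162. Book value $46,253.
Year 9: ⌊$46,253 × 150%/10⌋ = $6,937. Book value $39,316.
Year 10 (final): $39,316 − $11,400 = $27,916. Book value $11,400.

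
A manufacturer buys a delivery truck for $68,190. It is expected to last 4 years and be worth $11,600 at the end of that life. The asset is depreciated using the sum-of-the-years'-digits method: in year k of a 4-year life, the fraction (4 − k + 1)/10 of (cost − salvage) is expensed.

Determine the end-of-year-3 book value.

$17,259

Depreciable base = $68,190 − $11,600 = $56,590.
Sum of the years' digits = 4+3+2+1 = 10.
Year 1: $56,590 × 4/10 = $22,636. Book value $45,554.
Year 2: $56,590 × 3/10 = $16,977. Book value $28,577.
Year 3: $56,590 × 2/10 = $11,318. Book value $17,259.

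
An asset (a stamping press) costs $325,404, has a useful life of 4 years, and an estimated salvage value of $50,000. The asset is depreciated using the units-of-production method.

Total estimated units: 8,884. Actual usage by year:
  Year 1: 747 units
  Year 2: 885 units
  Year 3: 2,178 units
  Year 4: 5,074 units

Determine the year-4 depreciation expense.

$157,294

Depreciable base = $325,404 − $50,000 = $275,404.
Rate = $275,404 / 8,884 units = $31 per unit.
Year 1: 747 × $31 = $23,157. Book value $302,247.
Year 2: 885 × $31 = $27,435. Book value $274,812.
Year 3: 2,178 × $31 = $67,518. Book value $207,294.
Year 4: 5,074 × $31 = $157,294. Book value $50,000.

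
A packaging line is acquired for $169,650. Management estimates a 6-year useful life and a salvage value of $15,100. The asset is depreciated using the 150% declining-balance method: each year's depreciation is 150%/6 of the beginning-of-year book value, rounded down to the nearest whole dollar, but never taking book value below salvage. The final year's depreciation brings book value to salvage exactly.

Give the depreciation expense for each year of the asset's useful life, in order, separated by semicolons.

$42,412; $31,809; $23,857; $17,893; $13,419; $25,160

Depreciable base = $169,650 − $15,100 = $154,550.
Year 1: ⌊$169,650 × 150%/6⌋ = $42,412. Book value $127,238.
Year 2: ⌊$127,238 × 150%/6⌋ = $31,809. Book value $95,429.
Year 3: ⌊$95,429 × 150%/6⌋ = $23,857. Book value $71,572.
Year 4: ⌊$71,572 × 150%/6⌋ = $17,893. Book value $53,679.
Year 5: ⌊$53,679 × 150%/6⌋ = $13,419. Book value $40,260.
Year 6 (final): $40,260 − $15,100 = $25,160. Book value $15,100.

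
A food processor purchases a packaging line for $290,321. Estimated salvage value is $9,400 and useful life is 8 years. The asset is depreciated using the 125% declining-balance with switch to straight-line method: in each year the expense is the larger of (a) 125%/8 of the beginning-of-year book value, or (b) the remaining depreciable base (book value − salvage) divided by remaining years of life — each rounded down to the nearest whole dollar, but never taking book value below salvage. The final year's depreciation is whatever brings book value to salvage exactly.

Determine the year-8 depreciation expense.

$32,881

Depreciable base = $290,321 − $9,400 = $280,921.
Year 1: DB = ⌊$290,321 × 125%/8⌋ = $45,362; SL = ⌊$280,921/8⌋ = $35,115 → take DB $45,362. Book value $244,959.
Year 2: DB = ⌊$244,959 × 125%/8⌋ = $38,274; SL = ⌊$235,559/7⌋ = $33,651 → take DB $38,274. Book value $206,685.
Year 3: DB = ⌊$206,685 × 125%/8⌋ = $32,294; SL = ⌊$197,285/6⌋ = $32,880 → take SL $32,880. Book value $173,805.
Year 4: DB = ⌊$173,805 × 125%/8⌋ = $27,157; SL = ⌊$164,405/5⌋ = $32,881 → take SL $32,881. Book value $140,924.
Year 5: DB = ⌊$140,924 × 125%/8⌋ = $22,019; SL = ⌊$131,524/4⌋ = $32,881 → take SL $32,881. Book value $108,043.
Year 6: DB = ⌊$108,043 × 125%/8⌋ = $16,881; SL = ⌊$98,643/3⌋ = $32,881 → take SL $32,881. Book value $75,162.
Year 7: DB = ⌊$75,162 × 125%/8⌋ = $11,744; SL = ⌊$65,762/2⌋ = $32,881 → take SL $32,881. Book value $42,281.
Year 8 (final): $42,281 − $9,400 = $32,881. Book value $9,400.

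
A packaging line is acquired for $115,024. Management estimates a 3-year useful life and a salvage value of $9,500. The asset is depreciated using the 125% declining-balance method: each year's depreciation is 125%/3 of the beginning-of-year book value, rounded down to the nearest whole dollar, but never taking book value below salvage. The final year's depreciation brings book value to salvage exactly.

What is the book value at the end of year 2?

Depreciable base = $115,024 − $9,500 = $105,524.
Year 1: ⌊$115,024 × 125%/3⌋ = $47,926. Book value $67,098.
Year 2: ⌊$67,098 × 125%/3⌋ = $27,957. Book value $39,141.

$39,141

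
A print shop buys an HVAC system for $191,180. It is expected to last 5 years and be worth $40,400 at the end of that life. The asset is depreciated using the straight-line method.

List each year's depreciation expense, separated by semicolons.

Depreciable base = $191,180 − $40,400 = $150,780.
Annual expense = $150,780 / 5 = $30,156.
End of year 1: book value $161,024.
End of year 2: book value $130,868.
End of year 3: book value $100,712.
End of year 4: book value $70,556.
End of year 5: book value $40,400.

$30,156; $30,156; $30,156; $30,156; $30,156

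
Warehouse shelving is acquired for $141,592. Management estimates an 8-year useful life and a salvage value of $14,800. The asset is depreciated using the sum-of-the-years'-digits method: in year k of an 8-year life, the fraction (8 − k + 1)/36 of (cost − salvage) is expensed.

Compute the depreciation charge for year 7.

Depreciable base = $141,592 − $14,800 = $126,792.
Sum of the years' digits = 8+7+6+5+4+3+2+1 = 36.
Year 1: $126,792 × 8/36 = $28,176. Book value $113,416.
Year 2: $126,792 × 7/36 = $24,654. Book value $88,762.
Year 3: $126,792 × 6/36 = $21,132. Book value $67,630.
Year 4: $126,792 × 5/36 = $17,610. Book value $50,020.
Year 5: $126,792 × 4/36 = $14,088. Book value $35,932.
Year 6: $126,792 × 3/36 = $10,566. Book value $25,366.
Year 7: $126,792 × 2/36 = $7,044. Book value $18,322.

$7,044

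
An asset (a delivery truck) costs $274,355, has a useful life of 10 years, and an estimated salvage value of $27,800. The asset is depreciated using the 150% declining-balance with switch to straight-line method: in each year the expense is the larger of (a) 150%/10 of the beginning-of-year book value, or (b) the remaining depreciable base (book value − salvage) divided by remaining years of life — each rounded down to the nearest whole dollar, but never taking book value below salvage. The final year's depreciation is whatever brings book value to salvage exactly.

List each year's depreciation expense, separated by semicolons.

$41,153; $34,980; $29,733; $25,273; $21,482; $18,786; $18,787; $18,787; $18,787; $18,787

Depreciable base = $274,355 − $27,800 = $246,555.
Year 1: DB = ⌊$274,355 × 150%/10⌋ = $41,153; SL = ⌊$246,555/10⌋ = $24,655 → take DB $41,153. Book value $233,202.
Year 2: DB = ⌊$233,202 × 150%/10⌋ = $34,980; SL = ⌊$205,402/9⌋ = $22,822 → take DB $34,980. Book value $198,222.
Year 3: DB = ⌊$198,222 × 150%/10⌋ = $29,733; SL = ⌊$170,422/8⌋ = $21,302 → take DB $29,733. Book value $168,489.
Year 4: DB = ⌊$168,489 × 150%/10⌋ = $25,273; SL = ⌊$140,689/7⌋ = $20,098 → take DB $25,273. Book value $143,216.
Year 5: DB = ⌊$143,216 × 150%/10⌋ = $21,482; SL = ⌊$115,416/6⌋ = $19,236 → take DB $21,482. Book value $121,734.
Year 6: DB = ⌊$121,734 × 150%/10⌋ = $18,260; SL = ⌊$93,934/5⌋ = $18,786 → take SL $18,786. Book value $102,948.
Year 7: DB = ⌊$102,948 × 150%/10⌋ = $15,442; SL = ⌊$75,148/4⌋ = $18,787 → take SL $18,787. Book value $84,161.
Year 8: DB = ⌊$84,161 × 150%/10⌋ = $12,624; SL = ⌊$56,361/3⌋ = $18,787 → take SL $18,787. Book value $65,374.
Year 9: DB = ⌊$65,374 × 150%/10⌋ = $9,806; SL = ⌊$37,574/2⌋ = $18,787 → take SL $18,787. Book value $46,587.
Year 10 (final): $46,587 − $27,800 = $18,787. Book value $27,800.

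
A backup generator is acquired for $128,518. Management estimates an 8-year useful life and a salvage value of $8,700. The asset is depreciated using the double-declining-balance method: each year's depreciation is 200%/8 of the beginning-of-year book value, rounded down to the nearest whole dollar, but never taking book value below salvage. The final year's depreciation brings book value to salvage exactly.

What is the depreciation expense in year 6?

Depreciable base = $128,518 − $8,700 = $119,818.
Year 1: ⌊$128,518 × 200%/8⌋ = $32,129. Book value $96,389.
Year 2: ⌊$96,389 × 200%/8⌋ = $24,097. Book value $72,292.
Year 3: ⌊$72,292 × 200%/8⌋ = $18,073. Book value $54,219.
Year 4: ⌊$54,219 × 200%/8⌋ = $13,554. Book value $40,665.
Year 5: ⌊$40,665 × 200%/8⌋ = $10,166. Book value $30,499.
Year 6: ⌊$30,499 × 200%/8⌋ = $7,624. Book value $22,875.

$7,624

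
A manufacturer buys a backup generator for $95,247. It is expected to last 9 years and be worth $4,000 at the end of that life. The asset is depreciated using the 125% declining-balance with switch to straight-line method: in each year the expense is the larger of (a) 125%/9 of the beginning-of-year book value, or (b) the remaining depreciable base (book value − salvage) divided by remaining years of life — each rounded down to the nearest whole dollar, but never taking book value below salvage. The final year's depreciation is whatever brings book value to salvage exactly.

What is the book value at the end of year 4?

$51,350

Depreciable base = $95,247 − $4,000 = $91,247.
Year 1: DB = ⌊$95,247 × 125%/9⌋ = $13,228; SL = ⌊$91,247/9⌋ = $10,138 → take DB $13,228. Book value $82,019.
Year 2: DB = ⌊$82,019 × 125%/9⌋ = $11,391; SL = ⌊$78,019/8⌋ = $9,752 → take DB $11,391. Book value $70,628.
Year 3: DB = ⌊$70,628 × 125%/9⌋ = $9,809; SL = ⌊$66,628/7⌋ = $9,518 → take DB $9,809. Book value $60,819.
Year 4: DB = ⌊$60,819 × 125%/9⌋ = $8,447; SL = ⌊$56,819/6⌋ = $9,469 → take SL $9,469. Book value $51,350.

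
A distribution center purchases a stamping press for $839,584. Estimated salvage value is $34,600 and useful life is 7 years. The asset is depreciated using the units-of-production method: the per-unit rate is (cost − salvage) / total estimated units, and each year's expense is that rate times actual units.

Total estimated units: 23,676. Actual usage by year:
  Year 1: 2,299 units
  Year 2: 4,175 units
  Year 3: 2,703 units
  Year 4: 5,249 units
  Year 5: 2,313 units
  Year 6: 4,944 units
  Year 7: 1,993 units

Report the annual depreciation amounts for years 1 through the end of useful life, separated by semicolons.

Depreciable base = $839,584 − $34,600 = $804,984.
Rate = $804,984 / 23,676 units = $34 per unit.
Year 1: 2,299 × $34 = $78,166. Book value $761,418.
Year 2: 4,175 × $34 = $141,950. Book value $619,468.
Year 3: 2,703 × $34 = $91,902. Book value $527,566.
Year 4: 5,249 × $34 = $178,466. Book value $349,100.
Year 5: 2,313 × $34 = $78,642. Book value $270,458.
Year 6: 4,944 × $34 = $168,096. Book value $102,362.
Year 7: 1,993 × $34 = $67,762. Book value $34,600.

$78,166; $141,950; $91,902; $178,466; $78,642; $168,096; $67,762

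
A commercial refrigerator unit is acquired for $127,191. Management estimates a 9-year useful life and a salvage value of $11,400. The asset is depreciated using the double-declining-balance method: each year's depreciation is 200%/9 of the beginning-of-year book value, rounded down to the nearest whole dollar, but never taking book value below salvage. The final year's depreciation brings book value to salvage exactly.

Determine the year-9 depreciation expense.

$5,635

Depreciable base = $127,191 − $11,400 = $115,791.
Year 1: ⌊$127,191 × 200%/9⌋ = $28,264. Book value $98,927.
Year 2: ⌊$98,927 × 200%/9⌋ = $21,983. Book value $76,944.
Year 3: ⌊$76,944 × 200%/9⌋ = $17,098. Book value $59,846.
Year 4: ⌊$59,846 × 200%/9⌋ = $13,299. Book value $46,547.
Year 5: ⌊$46,547 × 200%/9⌋ = $10,343. Book value $36,204.
Year 6: ⌊$36,204 × 200%/9⌋ = $8,045. Book value $28,159.
Year 7: ⌊$28,159 × 200%/9⌋ = $6,257. Book value $21,902.
Year 8: ⌊$21,902 × 200%/9⌋ = $4,867. Book value $17,035.
Year 9 (final): $17,035 − $11,400 = $5,635. Book value $11,400.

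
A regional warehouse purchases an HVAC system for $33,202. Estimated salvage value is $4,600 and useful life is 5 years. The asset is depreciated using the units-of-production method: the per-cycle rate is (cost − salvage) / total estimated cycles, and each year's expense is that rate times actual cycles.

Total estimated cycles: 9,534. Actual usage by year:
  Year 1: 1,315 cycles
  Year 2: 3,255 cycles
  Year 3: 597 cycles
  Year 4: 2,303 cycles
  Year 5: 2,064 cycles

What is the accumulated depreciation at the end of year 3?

$15,501

Depreciable base = $33,202 − $4,600 = $28,602.
Rate = $28,602 / 9,534 cycles = $3 per cycle.
Year 1: 1,315 × $3 = $3,945. Book value $29,257.
Year 2: 3,255 × $3 = $9,765. Book value $19,492.
Year 3: 597 × $3 = $1,791. Book value $17,701.
Accumulated through year 3 = $33,202 − $17,701 = $15,501.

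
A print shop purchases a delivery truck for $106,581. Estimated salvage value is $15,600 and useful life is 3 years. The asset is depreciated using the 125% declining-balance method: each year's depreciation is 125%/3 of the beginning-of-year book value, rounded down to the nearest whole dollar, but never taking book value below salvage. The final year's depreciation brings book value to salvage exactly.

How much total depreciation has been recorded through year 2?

Depreciable base = $106,581 − $15,600 = $90,981.
Year 1: ⌊$106,581 × 125%/3⌋ = $44,408. Book value $62,173.
Year 2: ⌊$62,173 × 125%/3⌋ = $25,905. Book value $36,268.
Accumulated through year 2 = $106,581 − $36,268 = $70,313.

$70,313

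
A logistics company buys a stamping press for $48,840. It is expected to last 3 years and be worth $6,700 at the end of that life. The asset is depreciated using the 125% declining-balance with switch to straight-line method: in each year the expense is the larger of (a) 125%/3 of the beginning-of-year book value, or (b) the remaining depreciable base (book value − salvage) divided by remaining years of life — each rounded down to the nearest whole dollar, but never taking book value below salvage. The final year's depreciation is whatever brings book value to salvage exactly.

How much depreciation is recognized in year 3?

Depreciable base = $48,840 − $6,700 = $42,140.
Year 1: DB = ⌊$48,840 × 125%/3⌋ = $20,350; SL = ⌊$42,140/3⌋ = $14,046 → take DB $20,350. Book value $28,490.
Year 2: DB = ⌊$28,490 × 125%/3⌋ = $11,870; SL = ⌊$21,790/2⌋ = $10,895 → take DB $11,870. Book value $16,620.
Year 3 (final): $16,620 − $6,700 = $9,920. Book value $6,700.

$9,920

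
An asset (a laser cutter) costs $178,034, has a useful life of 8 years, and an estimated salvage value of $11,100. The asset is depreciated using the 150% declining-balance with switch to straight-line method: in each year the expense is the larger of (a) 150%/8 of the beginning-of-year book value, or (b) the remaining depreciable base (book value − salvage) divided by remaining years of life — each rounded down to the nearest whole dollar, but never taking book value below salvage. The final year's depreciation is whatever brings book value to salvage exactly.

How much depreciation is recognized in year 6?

$16,622

Depreciable base = $178,034 − $11,100 = $166,934.
Year 1: DB = ⌊$178,034 × 150%/8⌋ = $33,381; SL = ⌊$166,934/8⌋ = $20,866 → take DB $33,381. Book value $144,653.
Year 2: DB = ⌊$144,653 × 150%/8⌋ = $27,122; SL = ⌊$133,553/7⌋ = $19,079 → take DB $27,122. Book value $117,531.
Year 3: DB = ⌊$117,531 × 150%/8⌋ = $22,037; SL = ⌊$106,431/6⌋ = $17,738 → take DB $22,037. Book value $95,494.
Year 4: DB = ⌊$95,494 × 150%/8⌋ = $17,905; SL = ⌊$84,394/5⌋ = $16,878 → take DB $17,905. Book value $77,589.
Year 5: DB = ⌊$77,589 × 150%/8⌋ = $14,547; SL = ⌊$66,489/4⌋ = $16,622 → take SL $16,622. Book value $60,967.
Year 6: DB = ⌊$60,967 × 150%/8⌋ = $11,431; SL = ⌊$49,867/3⌋ = $16,622 → take SL $16,622. Book value $44,345.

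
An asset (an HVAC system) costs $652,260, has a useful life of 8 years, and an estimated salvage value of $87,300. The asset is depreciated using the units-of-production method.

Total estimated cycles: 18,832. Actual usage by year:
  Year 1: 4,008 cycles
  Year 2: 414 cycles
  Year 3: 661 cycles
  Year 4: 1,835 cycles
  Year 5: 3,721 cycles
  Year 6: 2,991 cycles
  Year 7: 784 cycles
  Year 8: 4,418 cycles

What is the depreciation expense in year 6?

$89,730

Depreciable base = $652,260 − $87,300 = $564,960.
Rate = $564,960 / 18,832 cycles = $30 per cycle.
Year 1: 4,008 × $30 = $120,240. Book value $532,020.
Year 2: 414 × $30 = $12,420. Book value $519,600.
Year 3: 661 × $30 = $19,830. Book value $499,770.
Year 4: 1,835 × $30 = $55,050. Book value $444,720.
Year 5: 3,721 × $30 = $111,630. Book value $333,090.
Year 6: 2,991 × $30 = $89,730. Book value $243,360.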